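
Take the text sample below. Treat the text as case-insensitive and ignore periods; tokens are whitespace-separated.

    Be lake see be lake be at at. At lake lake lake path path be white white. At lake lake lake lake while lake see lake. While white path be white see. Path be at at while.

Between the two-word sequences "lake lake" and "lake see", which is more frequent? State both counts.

"lake lake" (5 vs 2)

"lake lake": 5 occurrences
"lake see": 2 occurrences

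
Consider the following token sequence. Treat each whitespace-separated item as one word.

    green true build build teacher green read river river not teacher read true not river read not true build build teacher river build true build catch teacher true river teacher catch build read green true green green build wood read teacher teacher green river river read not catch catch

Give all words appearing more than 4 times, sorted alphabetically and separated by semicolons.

Unigram counts meeting the condition (more than 4 times):
  build: 8
  green: 6
  read: 6
  river: 7
  teacher: 7
  true: 6

build; green; read; river; teacher; true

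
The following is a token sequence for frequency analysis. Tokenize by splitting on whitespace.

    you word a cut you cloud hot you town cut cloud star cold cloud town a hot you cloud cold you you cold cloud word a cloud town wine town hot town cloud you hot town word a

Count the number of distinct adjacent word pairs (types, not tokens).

30

38 tokens → 37 bigram windows in total.
Repeated bigrams (each contributes count−1 duplicates):
  word a: 3
  cloud town: 2
  cold cloud: 2
  hot town: 2
  hot you: 2
  you cloud: 2
7 duplicate windows → 37 − 7 = 30 distinct.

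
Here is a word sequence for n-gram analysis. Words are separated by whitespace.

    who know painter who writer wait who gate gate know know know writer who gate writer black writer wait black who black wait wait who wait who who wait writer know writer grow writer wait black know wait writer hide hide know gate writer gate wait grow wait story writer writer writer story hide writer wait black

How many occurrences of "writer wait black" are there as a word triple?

Scanning the 55 overlapping trigram windows for "writer wait black":
  position 18–20: writer wait black
  position 34–36: writer wait black
  position 55–57: writer wait black

3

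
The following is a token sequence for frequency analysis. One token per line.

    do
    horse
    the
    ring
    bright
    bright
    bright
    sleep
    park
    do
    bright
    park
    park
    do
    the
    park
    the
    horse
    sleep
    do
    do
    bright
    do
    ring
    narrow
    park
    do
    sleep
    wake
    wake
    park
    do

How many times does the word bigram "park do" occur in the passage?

4

Scanning the 31 overlapping bigram windows for "park do":
  position 9–10: park do
  position 13–14: park do
  position 26–27: park do
  position 31–32: park do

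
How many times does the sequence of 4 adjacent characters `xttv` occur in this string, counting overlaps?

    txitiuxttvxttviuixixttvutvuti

Sliding a length-4 window over the 29 characters (26 positions):
  position 7–10: xttv
  position 11–14: xttv
  position 20–23: xttv

3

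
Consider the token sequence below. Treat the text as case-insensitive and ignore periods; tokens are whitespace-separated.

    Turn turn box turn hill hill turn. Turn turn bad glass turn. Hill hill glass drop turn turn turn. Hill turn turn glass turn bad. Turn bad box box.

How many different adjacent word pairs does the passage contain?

29 tokens → 28 bigram windows in total.
Repeated bigrams (each contributes count−1 duplicates):
  turn turn: 6
  turn bad: 3
  turn hill: 3
  glass turn: 2
  hill hill: 2
  hill turn: 2
12 duplicate windows → 28 − 12 = 16 distinct.

16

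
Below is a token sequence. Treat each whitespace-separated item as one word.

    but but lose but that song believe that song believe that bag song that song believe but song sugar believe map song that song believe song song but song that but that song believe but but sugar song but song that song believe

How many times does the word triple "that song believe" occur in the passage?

Scanning the 41 overlapping trigram windows for "that song believe":
  position 5–7: that song believe
  position 8–10: that song believe
  position 14–16: that song believe
  position 23–25: that song believe
  position 32–34: that song believe
  position 41–43: that song believe

6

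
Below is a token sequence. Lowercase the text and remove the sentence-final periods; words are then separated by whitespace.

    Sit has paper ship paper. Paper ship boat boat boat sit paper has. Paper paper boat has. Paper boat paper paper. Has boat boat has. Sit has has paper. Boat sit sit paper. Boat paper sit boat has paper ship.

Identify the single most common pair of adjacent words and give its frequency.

"has paper", 5 times

Bigram frequencies (highest first):
  has paper: 5
  paper boat: 4
  paper ship: 3
  paper paper: 3
  boat boat: 3
  boat has: 3
  … (13 more, each ≤ 2)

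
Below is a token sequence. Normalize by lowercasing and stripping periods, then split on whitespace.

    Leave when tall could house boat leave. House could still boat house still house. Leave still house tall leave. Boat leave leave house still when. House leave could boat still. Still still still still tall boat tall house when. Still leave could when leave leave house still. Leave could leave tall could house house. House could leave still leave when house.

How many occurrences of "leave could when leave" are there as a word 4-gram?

Scanning the 58 overlapping 4-gram windows for "leave could when leave":
  position 41–44: leave could when leave

1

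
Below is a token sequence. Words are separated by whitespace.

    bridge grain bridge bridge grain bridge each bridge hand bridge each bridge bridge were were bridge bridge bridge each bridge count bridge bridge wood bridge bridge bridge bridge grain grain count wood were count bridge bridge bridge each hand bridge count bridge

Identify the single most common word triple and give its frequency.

"bridge bridge bridge", 4 times

Trigram frequencies (highest first):
  bridge bridge bridge: 4
  bridge each bridge: 3
  bridge grain bridge: 2
  bridge bridge grain: 2
  bridge bridge each: 2
  bridge count bridge: 2
  … (24 more, each ≤ 2)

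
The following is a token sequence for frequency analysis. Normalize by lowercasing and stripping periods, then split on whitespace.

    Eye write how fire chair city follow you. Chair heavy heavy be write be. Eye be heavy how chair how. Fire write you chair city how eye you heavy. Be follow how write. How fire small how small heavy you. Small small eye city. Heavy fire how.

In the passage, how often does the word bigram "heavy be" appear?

2

Scanning the 46 overlapping bigram windows for "heavy be":
  position 11–12: heavy be
  position 29–30: heavy be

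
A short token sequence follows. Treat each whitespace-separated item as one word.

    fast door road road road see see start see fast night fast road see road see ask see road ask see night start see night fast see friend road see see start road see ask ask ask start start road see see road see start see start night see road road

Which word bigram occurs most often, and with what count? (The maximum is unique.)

"road see", 7 times

Bigram frequencies (highest first):
  road see: 7
  see start: 4
  see road: 4
  road road: 3
  see see: 3
  start see: 3
  … (20 more, each ≤ 2)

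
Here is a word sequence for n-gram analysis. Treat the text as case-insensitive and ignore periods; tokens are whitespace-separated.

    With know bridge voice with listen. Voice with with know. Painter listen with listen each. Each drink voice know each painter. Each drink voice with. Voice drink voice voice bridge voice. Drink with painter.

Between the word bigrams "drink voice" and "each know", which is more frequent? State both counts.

"drink voice" (3 vs 0)

"drink voice": 3 occurrences
"each know": 0 occurrences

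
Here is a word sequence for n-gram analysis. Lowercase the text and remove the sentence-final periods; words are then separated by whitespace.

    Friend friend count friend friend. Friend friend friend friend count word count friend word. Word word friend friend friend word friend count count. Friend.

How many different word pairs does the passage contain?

24 tokens → 23 bigram windows in total.
Repeated bigrams (each contributes count−1 duplicates):
  friend friend: 8
  count friend: 3
  friend count: 3
  friend word: 2
  word friend: 2
  word word: 2
14 duplicate windows → 23 − 14 = 9 distinct.

9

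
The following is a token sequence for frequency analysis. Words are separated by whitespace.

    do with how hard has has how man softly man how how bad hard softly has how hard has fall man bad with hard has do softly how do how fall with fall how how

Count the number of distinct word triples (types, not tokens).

35 tokens → 33 trigram windows in total.
Repeated trigrams (each contributes count−1 duplicates):
  how hard has: 2
1 duplicate windows → 33 − 1 = 32 distinct.

32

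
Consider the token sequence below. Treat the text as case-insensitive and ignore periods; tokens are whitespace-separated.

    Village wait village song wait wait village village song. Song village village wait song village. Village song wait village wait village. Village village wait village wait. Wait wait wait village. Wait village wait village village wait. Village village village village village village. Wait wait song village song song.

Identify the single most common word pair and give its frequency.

Bigram frequencies (highest first):
  village village: 11
  village wait: 9
  wait village: 9
  wait wait: 5
  village song: 4
  song village: 3
  … (3 more, each ≤ 2)

"village village", 11 times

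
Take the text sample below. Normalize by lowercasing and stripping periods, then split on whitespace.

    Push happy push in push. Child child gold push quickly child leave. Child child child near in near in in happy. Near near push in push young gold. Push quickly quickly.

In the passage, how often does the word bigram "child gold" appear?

Scanning the 30 overlapping bigram windows for "child gold":
  position 7–8: child gold

1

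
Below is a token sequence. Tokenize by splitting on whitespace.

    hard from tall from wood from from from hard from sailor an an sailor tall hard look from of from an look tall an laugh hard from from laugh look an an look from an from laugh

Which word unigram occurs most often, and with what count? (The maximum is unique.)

"from", 12 times

Unigram frequencies (highest first):
  from: 12
  an: 7
  hard: 4
  look: 4
  tall: 3
  laugh: 3
  … (3 more, each ≤ 2)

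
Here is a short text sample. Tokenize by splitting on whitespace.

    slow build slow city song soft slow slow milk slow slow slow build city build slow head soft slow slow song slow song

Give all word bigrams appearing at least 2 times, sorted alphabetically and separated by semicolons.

build slow; slow build; slow slow; slow song; soft slow

Bigram counts meeting the condition (at least 2 times):
  build slow: 2
  slow build: 2
  slow slow: 4
  slow song: 2
  soft slow: 2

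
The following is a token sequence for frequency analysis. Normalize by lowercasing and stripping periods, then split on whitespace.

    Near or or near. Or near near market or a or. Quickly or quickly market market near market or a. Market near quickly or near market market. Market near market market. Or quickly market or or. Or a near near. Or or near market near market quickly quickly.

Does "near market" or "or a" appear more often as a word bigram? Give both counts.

"near market": 6 occurrences
"or a": 3 occurrences

"near market" (6 vs 3)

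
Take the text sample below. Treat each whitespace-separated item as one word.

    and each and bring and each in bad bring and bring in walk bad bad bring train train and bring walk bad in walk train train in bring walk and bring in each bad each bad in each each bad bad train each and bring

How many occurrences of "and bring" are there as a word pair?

Scanning the 44 overlapping bigram windows for "and bring":
  position 3–4: and bring
  position 10–11: and bring
  position 19–20: and bring
  position 30–31: and bring
  position 44–45: and bring

5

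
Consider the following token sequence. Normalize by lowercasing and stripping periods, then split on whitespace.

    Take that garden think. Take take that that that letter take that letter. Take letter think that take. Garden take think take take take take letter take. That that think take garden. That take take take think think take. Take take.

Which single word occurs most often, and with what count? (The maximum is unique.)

Unigram frequencies (highest first):
  take: 19
  that: 9
  think: 6
  letter: 4
  garden: 3

"take", 19 times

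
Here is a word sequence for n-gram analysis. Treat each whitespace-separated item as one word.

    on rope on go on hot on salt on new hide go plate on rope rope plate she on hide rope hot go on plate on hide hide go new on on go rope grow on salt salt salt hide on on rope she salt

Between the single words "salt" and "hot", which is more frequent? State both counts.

"salt": 5 occurrences
"hot": 2 occurrences

"salt" (5 vs 2)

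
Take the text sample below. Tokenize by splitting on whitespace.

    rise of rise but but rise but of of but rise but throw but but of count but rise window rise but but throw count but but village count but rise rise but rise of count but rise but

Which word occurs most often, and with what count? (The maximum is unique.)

Unigram frequencies (highest first):
  but: 16
  rise: 10
  of: 5
  count: 4
  throw: 2
  window: 1
  … (1 more, each ≤ 1)

"but", 16 times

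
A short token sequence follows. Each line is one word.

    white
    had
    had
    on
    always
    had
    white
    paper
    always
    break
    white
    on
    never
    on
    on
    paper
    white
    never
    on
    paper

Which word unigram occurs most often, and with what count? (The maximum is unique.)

"on", 5 times

Unigram frequencies (highest first):
  on: 5
  white: 4
  had: 3
  paper: 3
  always: 2
  never: 2
  … (1 more, each ≤ 1)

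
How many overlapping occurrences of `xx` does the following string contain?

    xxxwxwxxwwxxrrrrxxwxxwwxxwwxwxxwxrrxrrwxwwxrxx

9

Sliding a length-2 window over the 46 characters (45 positions):
  position 1–2: xx
  position 2–3: xx
  position 7–8: xx
  position 11–12: xx
  position 17–18: xx
  position 20–21: xx
  position 24–25: xx
  position 30–31: xx
  position 45–46: xx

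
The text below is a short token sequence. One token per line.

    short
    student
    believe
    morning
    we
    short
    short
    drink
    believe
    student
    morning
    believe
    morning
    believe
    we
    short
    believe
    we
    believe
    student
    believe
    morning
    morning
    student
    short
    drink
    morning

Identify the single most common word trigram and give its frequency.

Trigram frequencies (highest first):
  student believe morning: 2
  short student believe: 1
  believe morning we: 1
  morning we short: 1
  we short short: 1
  short short drink: 1
  … (18 more, each ≤ 1)

"student believe morning", 2 times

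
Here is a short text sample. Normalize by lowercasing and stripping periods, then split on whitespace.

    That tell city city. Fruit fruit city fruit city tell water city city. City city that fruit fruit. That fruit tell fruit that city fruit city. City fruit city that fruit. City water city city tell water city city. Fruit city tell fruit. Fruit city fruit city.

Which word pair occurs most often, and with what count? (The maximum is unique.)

Bigram frequencies (highest first):
  fruit city: 8
  city city: 7
  city fruit: 6
  fruit fruit: 3
  city tell: 3
  water city: 3
  … (10 more, each ≤ 3)

"fruit city", 8 times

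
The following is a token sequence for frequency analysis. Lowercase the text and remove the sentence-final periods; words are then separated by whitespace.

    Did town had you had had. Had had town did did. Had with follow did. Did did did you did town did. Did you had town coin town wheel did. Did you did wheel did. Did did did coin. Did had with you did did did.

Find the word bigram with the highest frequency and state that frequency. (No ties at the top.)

"did did", 11 times

Bigram frequencies (highest first):
  did did: 11
  had had: 3
  did you: 3
  you did: 3
  did town: 2
  you had: 2
  … (16 more, each ≤ 2)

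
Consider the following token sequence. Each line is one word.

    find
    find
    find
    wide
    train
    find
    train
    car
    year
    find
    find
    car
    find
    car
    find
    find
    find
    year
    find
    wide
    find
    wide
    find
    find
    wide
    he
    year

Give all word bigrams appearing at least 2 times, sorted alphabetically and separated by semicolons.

car find; find car; find find; find wide; wide find; year find

Bigram counts meeting the condition (at least 2 times):
  car find: 2
  find car: 2
  find find: 6
  find wide: 4
  wide find: 2
  year find: 2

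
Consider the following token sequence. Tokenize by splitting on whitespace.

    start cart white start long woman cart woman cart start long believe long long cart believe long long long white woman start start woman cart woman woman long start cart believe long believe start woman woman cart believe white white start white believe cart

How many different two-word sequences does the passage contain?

27

44 tokens → 43 bigram windows in total.
Repeated bigrams (each contributes count−1 duplicates):
  woman cart: 4
  believe long: 3
  cart believe: 3
  long long: 3
  cart woman: 2
  long believe: 2
  start cart: 2
  start long: 2
  … (3 more repeated)
16 duplicate windows → 43 − 16 = 27 distinct.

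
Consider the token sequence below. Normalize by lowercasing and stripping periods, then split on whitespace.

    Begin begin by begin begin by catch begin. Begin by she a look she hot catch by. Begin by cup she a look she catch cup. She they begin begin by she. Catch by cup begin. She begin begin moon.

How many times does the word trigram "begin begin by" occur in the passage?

Scanning the 38 overlapping trigram windows for "begin begin by":
  position 1–3: begin begin by
  position 4–6: begin begin by
  position 8–10: begin begin by
  position 29–31: begin begin by

4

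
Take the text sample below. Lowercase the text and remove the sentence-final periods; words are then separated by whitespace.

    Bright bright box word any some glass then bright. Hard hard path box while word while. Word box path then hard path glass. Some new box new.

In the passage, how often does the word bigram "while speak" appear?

Scanning the 26 overlapping bigram windows for "while speak":
  (none found)

0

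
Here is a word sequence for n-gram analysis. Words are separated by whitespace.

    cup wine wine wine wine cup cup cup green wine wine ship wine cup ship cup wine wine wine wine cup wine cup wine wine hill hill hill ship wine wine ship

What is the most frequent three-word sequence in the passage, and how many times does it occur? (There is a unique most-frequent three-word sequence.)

"wine wine wine", 4 times

Trigram frequencies (highest first):
  wine wine wine: 4
  cup wine wine: 3
  wine wine cup: 2
  wine wine ship: 2
  wine cup wine: 2
  wine cup cup: 1
  … (16 more, each ≤ 1)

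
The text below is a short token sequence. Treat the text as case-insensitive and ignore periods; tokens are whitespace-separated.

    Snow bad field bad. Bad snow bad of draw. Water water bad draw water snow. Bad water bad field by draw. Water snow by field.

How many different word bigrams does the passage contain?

25 tokens → 24 bigram windows in total.
Repeated bigrams (each contributes count−1 duplicates):
  draw water: 3
  snow bad: 3
  bad field: 2
  water bad: 2
  water snow: 2
7 duplicate windows → 24 − 7 = 17 distinct.

17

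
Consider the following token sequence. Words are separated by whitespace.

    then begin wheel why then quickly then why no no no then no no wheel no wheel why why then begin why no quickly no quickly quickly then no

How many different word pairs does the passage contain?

18

29 tokens → 28 bigram windows in total.
Repeated bigrams (each contributes count−1 duplicates):
  no no: 3
  no quickly: 2
  no wheel: 2
  quickly then: 2
  then begin: 2
  then no: 2
  wheel why: 2
  why no: 2
  … (1 more repeated)
10 duplicate windows → 28 − 10 = 18 distinct.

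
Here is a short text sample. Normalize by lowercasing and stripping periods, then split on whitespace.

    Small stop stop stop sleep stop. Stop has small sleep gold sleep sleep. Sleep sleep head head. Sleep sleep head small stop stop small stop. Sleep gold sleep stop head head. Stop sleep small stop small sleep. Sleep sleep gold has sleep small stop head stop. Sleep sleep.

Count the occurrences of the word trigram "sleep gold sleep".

2

Scanning the 46 overlapping trigram windows for "sleep gold sleep":
  position 10–12: sleep gold sleep
  position 26–28: sleep gold sleep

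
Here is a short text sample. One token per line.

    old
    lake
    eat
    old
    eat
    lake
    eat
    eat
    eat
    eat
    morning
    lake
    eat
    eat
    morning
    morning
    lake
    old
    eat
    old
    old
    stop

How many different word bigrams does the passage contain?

12

22 tokens → 21 bigram windows in total.
Repeated bigrams (each contributes count−1 duplicates):
  eat eat: 4
  lake eat: 3
  eat morning: 2
  eat old: 2
  morning lake: 2
  old eat: 2
9 duplicate windows → 21 − 9 = 12 distinct.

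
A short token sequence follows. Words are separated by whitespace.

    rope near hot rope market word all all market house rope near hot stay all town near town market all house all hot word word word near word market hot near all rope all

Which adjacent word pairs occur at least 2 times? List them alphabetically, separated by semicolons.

near hot; rope near; word word

Bigram counts meeting the condition (at least 2 times):
  near hot: 2
  rope near: 2
  word word: 2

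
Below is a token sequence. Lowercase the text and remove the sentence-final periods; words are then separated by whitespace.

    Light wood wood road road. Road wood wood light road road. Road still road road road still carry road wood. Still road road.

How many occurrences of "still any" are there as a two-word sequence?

0

Scanning the 22 overlapping bigram windows for "still any":
  (none found)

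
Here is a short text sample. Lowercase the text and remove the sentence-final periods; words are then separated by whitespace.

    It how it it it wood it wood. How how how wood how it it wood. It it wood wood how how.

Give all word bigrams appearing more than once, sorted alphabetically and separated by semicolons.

Bigram counts meeting the condition (more than once):
  how how: 3
  how it: 2
  it it: 4
  it wood: 4
  wood how: 3
  wood it: 2

how how; how it; it it; it wood; wood how; wood it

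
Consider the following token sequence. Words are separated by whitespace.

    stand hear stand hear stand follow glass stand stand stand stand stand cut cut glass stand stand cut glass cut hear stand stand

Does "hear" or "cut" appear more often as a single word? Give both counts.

"hear": 3 occurrences
"cut": 4 occurrences

"cut" (4 vs 3)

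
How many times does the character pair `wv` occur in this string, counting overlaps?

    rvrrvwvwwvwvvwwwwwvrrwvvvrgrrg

5

Sliding a length-2 window over the 30 characters (29 positions):
  position 6–7: wv
  position 9–10: wv
  position 11–12: wv
  position 18–19: wv
  position 22–23: wv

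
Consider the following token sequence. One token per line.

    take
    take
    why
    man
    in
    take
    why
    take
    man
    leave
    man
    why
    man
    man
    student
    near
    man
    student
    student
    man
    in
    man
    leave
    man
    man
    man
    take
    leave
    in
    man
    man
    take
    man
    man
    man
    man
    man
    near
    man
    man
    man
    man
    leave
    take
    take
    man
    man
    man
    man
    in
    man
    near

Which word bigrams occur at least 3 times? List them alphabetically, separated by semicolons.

in man; man in; man leave; man man; take man

Bigram counts meeting the condition (at least 3 times):
  in man: 3
  man in: 3
  man leave: 3
  man man: 14
  take man: 3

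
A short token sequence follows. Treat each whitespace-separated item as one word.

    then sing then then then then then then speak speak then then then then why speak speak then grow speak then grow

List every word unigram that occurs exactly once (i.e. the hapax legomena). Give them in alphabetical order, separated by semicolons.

sing; why

Unigram counts meeting the condition (exactly once (i.e. the hapax legomena)):
  sing: 1
  why: 1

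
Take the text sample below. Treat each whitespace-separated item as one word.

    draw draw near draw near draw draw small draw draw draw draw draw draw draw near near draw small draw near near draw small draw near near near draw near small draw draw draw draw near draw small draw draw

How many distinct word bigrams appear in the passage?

40 tokens → 39 bigram windows in total.
Repeated bigrams (each contributes count−1 duplicates):
  draw draw: 12
  draw near: 7
  near draw: 6
  small draw: 5
  draw small: 4
  near near: 4
32 duplicate windows → 39 − 32 = 7 distinct.

7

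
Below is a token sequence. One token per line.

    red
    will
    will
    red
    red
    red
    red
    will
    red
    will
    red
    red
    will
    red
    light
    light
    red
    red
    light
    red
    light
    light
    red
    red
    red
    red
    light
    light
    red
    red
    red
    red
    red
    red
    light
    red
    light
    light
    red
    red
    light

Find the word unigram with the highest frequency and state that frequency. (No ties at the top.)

Unigram frequencies (highest first):
  red: 25
  light: 11
  will: 5

"red", 25 times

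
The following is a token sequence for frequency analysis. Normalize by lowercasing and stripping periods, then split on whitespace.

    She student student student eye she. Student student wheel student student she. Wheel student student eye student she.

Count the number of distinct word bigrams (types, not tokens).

9

18 tokens → 17 bigram windows in total.
Repeated bigrams (each contributes count−1 duplicates):
  student student: 5
  she student: 2
  student eye: 2
  student she: 2
  wheel student: 2
8 duplicate windows → 17 − 8 = 9 distinct.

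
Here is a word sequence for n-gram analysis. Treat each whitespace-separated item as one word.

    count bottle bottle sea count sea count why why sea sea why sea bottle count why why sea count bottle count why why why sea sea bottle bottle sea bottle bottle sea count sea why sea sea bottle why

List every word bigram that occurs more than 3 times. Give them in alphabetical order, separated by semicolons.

Bigram counts meeting the condition (more than 3 times):
  sea bottle: 4
  sea count: 4
  why sea: 5
  why why: 4

sea bottle; sea count; why sea; why why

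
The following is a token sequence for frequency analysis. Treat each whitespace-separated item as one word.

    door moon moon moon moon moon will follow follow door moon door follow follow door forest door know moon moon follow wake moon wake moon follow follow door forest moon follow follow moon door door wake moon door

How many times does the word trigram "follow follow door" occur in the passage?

3

Scanning the 36 overlapping trigram windows for "follow follow door":
  position 8–10: follow follow door
  position 13–15: follow follow door
  position 26–28: follow follow door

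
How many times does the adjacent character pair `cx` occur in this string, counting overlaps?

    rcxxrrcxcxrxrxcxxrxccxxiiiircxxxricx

Sliding a length-2 window over the 36 characters (35 positions):
  position 2–3: cx
  position 7–8: cx
  position 9–10: cx
  position 15–16: cx
  position 21–22: cx
  position 29–30: cx
  position 35–36: cx

7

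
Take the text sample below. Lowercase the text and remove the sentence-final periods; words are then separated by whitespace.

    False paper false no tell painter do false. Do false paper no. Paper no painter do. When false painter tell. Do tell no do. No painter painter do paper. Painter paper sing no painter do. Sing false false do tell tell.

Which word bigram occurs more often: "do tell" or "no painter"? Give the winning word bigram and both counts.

"do tell": 2 occurrences
"no painter": 3 occurrences

"no painter" (3 vs 2)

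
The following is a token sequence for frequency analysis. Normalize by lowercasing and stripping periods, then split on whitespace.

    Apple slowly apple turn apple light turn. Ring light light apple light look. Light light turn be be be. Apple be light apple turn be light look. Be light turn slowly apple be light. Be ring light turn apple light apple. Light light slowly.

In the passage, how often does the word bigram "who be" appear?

0

Scanning the 43 overlapping bigram windows for "who be":
  (none found)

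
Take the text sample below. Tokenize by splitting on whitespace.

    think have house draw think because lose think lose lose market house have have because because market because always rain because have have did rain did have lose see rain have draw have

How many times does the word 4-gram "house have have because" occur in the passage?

1

Scanning the 30 overlapping 4-gram windows for "house have have because":
  position 12–15: house have have because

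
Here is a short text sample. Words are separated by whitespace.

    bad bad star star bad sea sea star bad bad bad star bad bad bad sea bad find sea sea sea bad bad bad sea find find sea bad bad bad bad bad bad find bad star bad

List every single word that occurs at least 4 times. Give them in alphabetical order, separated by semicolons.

Unigram counts meeting the condition (at least 4 times):
  bad: 21
  find: 4
  sea: 8
  star: 5

bad; find; sea; star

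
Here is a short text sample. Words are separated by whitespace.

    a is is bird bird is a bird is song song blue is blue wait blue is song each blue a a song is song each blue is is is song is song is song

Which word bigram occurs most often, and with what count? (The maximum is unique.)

"is song", 6 times

Bigram frequencies (highest first):
  is song: 6
  is is: 3
  blue is: 3
  song is: 3
  bird is: 2
  song each: 2
  … (14 more, each ≤ 2)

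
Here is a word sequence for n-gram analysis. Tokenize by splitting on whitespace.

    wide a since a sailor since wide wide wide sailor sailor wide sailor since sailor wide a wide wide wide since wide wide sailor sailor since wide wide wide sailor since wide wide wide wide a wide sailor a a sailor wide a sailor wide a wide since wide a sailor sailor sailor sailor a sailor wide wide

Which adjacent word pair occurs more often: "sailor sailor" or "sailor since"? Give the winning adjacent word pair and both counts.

"sailor sailor" (5 vs 4)

"sailor sailor": 5 occurrences
"sailor since": 4 occurrences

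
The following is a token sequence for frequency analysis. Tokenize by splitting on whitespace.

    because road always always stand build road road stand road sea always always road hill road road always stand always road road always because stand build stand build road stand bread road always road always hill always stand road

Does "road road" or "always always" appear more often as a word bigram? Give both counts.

"road road": 3 occurrences
"always always": 2 occurrences

"road road" (3 vs 2)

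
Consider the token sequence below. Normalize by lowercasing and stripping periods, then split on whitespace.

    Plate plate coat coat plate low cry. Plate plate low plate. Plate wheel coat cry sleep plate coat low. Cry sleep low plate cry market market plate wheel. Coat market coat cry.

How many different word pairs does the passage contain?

32 tokens → 31 bigram windows in total.
Repeated bigrams (each contributes count−1 duplicates):
  plate plate: 3
  coat cry: 2
  cry sleep: 2
  low cry: 2
  low plate: 2
  plate coat: 2
  plate low: 2
  plate wheel: 2
  … (1 more repeated)
10 duplicate windows → 31 − 10 = 21 distinct.

21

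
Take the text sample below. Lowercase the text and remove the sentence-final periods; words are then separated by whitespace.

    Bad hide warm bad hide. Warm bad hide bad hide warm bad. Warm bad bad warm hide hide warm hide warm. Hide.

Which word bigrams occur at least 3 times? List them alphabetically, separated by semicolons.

bad hide; hide warm; warm bad; warm hide

Bigram counts meeting the condition (at least 3 times):
  bad hide: 4
  hide warm: 5
  warm bad: 4
  warm hide: 3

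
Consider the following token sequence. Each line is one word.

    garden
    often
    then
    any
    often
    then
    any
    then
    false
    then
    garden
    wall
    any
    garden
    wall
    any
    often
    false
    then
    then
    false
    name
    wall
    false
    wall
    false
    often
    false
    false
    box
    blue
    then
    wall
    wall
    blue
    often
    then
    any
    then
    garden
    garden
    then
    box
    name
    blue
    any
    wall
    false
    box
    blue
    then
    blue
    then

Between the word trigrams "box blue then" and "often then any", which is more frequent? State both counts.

"box blue then": 2 occurrences
"often then any": 3 occurrences

"often then any" (3 vs 2)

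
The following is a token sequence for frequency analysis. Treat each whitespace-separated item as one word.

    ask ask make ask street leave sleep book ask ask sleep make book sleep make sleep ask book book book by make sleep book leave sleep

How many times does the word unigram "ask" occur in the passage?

6

Scanning the 26 tokens for "ask":
  position 1: ask
  position 2: ask
  position 4: ask
  position 9: ask
  position 10: ask
  position 17: ask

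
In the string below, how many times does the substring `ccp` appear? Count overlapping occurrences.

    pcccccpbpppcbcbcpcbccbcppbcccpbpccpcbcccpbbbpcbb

4

Sliding a length-3 window over the 48 characters (46 positions):
  position 5–7: ccp
  position 28–30: ccp
  position 33–35: ccp
  position 39–41: ccp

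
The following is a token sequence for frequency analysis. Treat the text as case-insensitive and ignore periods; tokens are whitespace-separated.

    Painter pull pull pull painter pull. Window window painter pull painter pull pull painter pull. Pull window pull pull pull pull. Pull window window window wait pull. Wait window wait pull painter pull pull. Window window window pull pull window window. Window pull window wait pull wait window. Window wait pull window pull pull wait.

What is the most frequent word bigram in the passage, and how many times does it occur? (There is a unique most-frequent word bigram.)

"pull pull", 11 times

Bigram frequencies (highest first):
  pull pull: 11
  window window: 8
  pull window: 7
  painter pull: 6
  pull painter: 4
  window pull: 4
  … (5 more, each ≤ 4)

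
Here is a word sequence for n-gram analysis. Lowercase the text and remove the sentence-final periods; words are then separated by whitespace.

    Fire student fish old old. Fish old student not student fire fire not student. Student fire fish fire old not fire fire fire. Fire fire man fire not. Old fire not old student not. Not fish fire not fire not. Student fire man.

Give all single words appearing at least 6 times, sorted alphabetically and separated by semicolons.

Unigram counts meeting the condition (at least 6 times):
  fire: 15
  not: 9
  old: 6
  student: 7

fire; not; old; student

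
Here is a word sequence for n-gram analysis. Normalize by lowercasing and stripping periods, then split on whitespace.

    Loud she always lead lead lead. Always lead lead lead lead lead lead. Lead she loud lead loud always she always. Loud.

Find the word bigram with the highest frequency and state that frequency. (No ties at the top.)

"lead lead", 8 times

Bigram frequencies (highest first):
  lead lead: 8
  she always: 2
  always lead: 2
  loud she: 1
  lead always: 1
  lead she: 1
  … (6 more, each ≤ 1)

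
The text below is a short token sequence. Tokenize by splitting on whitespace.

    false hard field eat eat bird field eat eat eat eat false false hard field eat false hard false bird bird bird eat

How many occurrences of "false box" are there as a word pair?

0

Scanning the 22 overlapping bigram windows for "false box":
  (none found)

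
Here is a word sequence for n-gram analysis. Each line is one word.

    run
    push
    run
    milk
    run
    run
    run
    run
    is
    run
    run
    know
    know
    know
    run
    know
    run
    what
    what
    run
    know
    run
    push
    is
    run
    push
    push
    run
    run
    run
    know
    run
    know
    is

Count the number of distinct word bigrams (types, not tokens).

34 tokens → 33 bigram windows in total.
Repeated bigrams (each contributes count−1 duplicates):
  run run: 6
  run know: 5
  know run: 4
  run push: 3
  is run: 2
  know know: 2
  push run: 2
17 duplicate windows → 33 − 17 = 16 distinct.

16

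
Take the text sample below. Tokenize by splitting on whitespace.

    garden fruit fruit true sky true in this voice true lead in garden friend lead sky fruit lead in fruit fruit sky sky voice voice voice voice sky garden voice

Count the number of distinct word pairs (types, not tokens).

25

30 tokens → 29 bigram windows in total.
Repeated bigrams (each contributes count−1 duplicates):
  voice voice: 3
  fruit fruit: 2
  lead in: 2
4 duplicate windows → 29 − 4 = 25 distinct.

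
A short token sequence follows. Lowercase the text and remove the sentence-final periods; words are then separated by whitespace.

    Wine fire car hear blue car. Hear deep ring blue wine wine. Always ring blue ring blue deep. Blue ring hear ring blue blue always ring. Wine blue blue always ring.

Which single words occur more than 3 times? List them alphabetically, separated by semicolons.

Unigram counts meeting the condition (more than 3 times):
  blue: 9
  ring: 7
  wine: 4

blue; ring; wine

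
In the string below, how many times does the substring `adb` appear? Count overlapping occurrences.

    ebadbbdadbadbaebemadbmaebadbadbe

Sliding a length-3 window over the 32 characters (30 positions):
  position 3–5: adb
  position 8–10: adb
  position 11–13: adb
  position 19–21: adb
  position 26–28: adb
  position 29–31: adb

6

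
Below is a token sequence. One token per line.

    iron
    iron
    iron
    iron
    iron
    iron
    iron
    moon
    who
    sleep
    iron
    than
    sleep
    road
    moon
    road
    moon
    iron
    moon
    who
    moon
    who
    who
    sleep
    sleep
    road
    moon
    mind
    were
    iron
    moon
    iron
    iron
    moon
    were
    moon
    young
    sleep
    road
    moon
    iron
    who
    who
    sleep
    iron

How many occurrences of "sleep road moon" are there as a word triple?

3

Scanning the 43 overlapping trigram windows for "sleep road moon":
  position 13–15: sleep road moon
  position 25–27: sleep road moon
  position 38–40: sleep road moon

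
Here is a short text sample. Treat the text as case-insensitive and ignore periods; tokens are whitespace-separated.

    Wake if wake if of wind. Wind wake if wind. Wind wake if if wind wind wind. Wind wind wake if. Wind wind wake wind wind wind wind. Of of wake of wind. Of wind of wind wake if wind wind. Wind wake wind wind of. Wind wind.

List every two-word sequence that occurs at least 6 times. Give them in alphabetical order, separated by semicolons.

wake if; wind wake; wind wind

Bigram counts meeting the condition (at least 6 times):
  wake if: 6
  wind wake: 6
  wind wind: 14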